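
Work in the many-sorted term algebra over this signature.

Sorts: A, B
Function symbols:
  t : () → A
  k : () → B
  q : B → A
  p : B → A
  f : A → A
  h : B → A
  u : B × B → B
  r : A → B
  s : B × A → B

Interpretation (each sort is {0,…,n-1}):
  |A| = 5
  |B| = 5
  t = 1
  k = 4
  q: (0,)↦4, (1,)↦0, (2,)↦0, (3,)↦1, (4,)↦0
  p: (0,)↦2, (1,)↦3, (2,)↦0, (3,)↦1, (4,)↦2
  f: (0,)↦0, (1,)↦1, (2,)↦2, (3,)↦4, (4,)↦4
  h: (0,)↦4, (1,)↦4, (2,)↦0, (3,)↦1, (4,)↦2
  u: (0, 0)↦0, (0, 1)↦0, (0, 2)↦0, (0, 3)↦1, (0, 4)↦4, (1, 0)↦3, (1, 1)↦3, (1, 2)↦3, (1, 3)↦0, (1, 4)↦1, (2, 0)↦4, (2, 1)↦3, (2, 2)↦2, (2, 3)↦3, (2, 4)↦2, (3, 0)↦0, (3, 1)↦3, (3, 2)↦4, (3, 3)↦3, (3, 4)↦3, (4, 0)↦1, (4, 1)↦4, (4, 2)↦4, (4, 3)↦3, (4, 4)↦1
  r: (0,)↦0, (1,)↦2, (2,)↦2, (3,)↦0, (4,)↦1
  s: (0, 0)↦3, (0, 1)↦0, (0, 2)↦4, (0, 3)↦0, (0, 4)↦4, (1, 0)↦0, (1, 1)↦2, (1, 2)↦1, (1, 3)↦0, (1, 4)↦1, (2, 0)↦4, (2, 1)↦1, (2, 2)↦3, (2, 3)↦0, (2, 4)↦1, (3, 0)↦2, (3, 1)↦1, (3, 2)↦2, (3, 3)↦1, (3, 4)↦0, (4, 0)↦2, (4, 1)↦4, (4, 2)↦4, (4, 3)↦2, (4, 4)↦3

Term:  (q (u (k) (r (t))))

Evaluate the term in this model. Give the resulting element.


value = 0

  k = 4
  t = 1
  (r (t)) = r(1,) = 2
  (u (k) (r (t))) = u(4, 2) = 4
  (q (u (k) (r (t)))) = q(4,) = 0


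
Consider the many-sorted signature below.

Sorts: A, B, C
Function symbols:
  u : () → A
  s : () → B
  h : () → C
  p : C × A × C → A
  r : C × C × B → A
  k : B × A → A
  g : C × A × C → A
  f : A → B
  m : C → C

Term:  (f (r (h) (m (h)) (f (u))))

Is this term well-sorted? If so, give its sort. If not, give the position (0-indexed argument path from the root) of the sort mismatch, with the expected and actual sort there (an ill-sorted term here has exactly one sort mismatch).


    (h) : C
      (h) : C
    (m (h)) : C
      (u) : A
    (f (u)) : B
  (r (h) (m (h)) (f (u))) : A
(f (r (h) (m (h)) (f (u)))) : B

well-sorted; sort = B


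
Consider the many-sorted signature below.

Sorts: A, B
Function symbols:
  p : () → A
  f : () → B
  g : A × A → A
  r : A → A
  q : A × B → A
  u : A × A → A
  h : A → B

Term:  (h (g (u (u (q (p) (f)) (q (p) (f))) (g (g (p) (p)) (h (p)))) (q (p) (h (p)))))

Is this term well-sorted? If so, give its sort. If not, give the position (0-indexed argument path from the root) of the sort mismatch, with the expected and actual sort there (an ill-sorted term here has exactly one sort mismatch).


          (p) : A
          (f) : B
        (q (p) (f)) : A
          (p) : A
          (f) : B
        (q (p) (f)) : A
      (u (q (p) (f)) (q (p) (f))) : A
          (p) : A
          (p) : A
        (g (p) (p)) : A
          (p) : A
        (h (p)) : B
      (g (g (p) (p)) (h (p))) : ✗ arg 1 at [0, 0, 1, 1] has sort B, expected A
      (p) : A
        (p) : A
      (h (p)) : B
    (q (p) (h (p))) : A

ill-sorted at position [0, 0, 1, 1]: expected A, got B


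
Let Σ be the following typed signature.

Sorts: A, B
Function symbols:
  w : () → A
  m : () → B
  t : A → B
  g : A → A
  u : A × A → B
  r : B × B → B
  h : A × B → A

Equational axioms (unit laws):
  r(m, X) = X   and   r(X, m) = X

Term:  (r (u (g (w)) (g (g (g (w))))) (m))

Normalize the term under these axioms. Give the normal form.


normal form = (u (g (w)) (g (g (g (w)))))

1. (r (u (g (w)) (g (g (g (w))))) (m))  →  (u (g (w)) (g (g (g (w)))))


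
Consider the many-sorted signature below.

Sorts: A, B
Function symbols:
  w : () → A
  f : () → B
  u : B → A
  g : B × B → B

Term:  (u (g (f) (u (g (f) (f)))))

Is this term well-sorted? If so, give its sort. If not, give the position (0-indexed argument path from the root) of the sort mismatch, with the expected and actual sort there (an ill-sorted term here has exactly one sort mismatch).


ill-sorted at position [0, 1]: expected B, got A

    (f) : B
        (f) : B
        (f) : B
      (g (f) (f)) : B
    (u (g (f) (f))) : A
  (g (f) (u (g (f) (f)))) : ✗ arg 1 at [0, 1] has sort A, expected B


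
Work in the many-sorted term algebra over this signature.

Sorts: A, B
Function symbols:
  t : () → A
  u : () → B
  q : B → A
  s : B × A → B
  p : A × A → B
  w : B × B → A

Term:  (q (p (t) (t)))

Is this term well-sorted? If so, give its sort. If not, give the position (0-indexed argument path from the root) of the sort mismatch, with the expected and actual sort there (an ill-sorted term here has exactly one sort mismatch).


    (t) : A
    (t) : A
  (p (t) (t)) : B
(q (p (t) (t))) : A

well-sorted; sort = A


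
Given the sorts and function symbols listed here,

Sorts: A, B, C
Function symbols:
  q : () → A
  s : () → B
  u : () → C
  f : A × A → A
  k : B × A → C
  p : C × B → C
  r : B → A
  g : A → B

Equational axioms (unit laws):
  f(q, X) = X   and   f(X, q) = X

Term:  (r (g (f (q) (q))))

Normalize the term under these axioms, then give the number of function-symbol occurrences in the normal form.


1. (r (g (f (q) (q))))  →  (r (g (q)))
normal form: (r (g (q)))

size = 3


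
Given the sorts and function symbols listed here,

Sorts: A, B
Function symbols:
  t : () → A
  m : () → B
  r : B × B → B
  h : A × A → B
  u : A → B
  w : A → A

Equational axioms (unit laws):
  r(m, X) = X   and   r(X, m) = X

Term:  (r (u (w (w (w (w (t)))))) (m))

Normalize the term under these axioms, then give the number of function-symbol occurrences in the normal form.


1. (r (u (w (w (w (w (t)))))) (m))  →  (u (w (w (w (w (t))))))
normal form: (u (w (w (w (w (t))))))

size = 6


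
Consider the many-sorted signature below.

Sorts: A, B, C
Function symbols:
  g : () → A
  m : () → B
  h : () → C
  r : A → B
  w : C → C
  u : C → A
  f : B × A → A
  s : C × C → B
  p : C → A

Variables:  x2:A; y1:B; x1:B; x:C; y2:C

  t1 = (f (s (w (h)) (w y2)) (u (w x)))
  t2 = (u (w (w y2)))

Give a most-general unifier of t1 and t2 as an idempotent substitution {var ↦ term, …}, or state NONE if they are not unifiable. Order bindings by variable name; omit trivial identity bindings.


NONE (not unifiable)

head clash or occurs-check failure — not unifiable


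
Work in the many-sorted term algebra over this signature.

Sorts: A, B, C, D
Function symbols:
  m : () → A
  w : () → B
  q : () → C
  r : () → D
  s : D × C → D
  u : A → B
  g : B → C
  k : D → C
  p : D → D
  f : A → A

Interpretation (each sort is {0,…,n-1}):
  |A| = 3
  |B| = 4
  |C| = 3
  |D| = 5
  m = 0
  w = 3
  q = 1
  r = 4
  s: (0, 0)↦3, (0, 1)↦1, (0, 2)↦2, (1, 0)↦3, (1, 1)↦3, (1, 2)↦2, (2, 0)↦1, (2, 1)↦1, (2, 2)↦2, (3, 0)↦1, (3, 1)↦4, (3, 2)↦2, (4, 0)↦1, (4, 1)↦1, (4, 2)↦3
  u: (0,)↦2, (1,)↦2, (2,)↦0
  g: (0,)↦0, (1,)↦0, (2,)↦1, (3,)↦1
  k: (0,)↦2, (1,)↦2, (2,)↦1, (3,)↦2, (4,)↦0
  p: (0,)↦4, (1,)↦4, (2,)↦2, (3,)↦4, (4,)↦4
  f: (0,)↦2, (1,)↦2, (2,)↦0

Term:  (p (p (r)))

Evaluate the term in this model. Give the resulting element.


value = 4

  r = 4
  (p (r)) = p(4,) = 4
  (p (p (r))) = p(4,) = 4


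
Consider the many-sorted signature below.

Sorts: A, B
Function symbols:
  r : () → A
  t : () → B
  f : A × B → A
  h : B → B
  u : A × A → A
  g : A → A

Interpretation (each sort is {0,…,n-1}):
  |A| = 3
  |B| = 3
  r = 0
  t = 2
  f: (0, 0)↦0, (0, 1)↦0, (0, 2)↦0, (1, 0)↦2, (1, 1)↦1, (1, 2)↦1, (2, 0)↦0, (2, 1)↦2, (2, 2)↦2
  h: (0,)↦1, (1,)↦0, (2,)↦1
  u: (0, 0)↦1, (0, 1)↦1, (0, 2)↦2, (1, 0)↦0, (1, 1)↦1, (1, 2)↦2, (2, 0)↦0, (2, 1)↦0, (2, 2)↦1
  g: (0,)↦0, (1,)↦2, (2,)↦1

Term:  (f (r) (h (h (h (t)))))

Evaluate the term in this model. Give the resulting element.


value = 0

  r = 0
  t = 2
  (h (t)) = h(2,) = 1
  (h (h (t))) = h(1,) = 0
  (h (h (h (t)))) = h(0,) = 1
  (f (r) (h (h (h (t))))) = f(0, 1) = 0


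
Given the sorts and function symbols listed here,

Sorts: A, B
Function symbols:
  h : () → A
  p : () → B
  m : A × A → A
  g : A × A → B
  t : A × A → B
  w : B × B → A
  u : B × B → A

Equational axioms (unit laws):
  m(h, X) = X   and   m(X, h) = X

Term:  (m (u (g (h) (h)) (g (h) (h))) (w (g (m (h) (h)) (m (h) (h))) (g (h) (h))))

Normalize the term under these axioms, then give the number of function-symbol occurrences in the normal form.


size = 15

1. (m (u (g (h) (h)) (g (h) (h))) (w (g (m (h) (h)) (m (h) (h))) (g (h) (h))))  →  (m (u (g (h) (h)) (g (h) (h))) (w (g (h) (m (h) (h))) (g (h) (h))))
2. (m (u (g (h) (h)) (g (h) (h))) (w (g (h) (m (h) (h))) (g (h) (h))))  →  (m (u (g (h) (h)) (g (h) (h))) (w (g (h) (h)) (g (h) (h))))
normal form: (m (u (g (h) (h)) (g (h) (h))) (w (g (h) (h)) (g (h) (h))))


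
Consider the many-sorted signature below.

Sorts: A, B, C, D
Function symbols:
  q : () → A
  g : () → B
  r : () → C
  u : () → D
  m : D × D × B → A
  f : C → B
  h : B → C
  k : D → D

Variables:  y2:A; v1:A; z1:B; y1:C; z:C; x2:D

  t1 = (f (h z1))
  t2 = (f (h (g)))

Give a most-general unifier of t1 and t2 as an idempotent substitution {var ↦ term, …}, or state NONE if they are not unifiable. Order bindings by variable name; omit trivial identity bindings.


{z1 ↦ (g)}


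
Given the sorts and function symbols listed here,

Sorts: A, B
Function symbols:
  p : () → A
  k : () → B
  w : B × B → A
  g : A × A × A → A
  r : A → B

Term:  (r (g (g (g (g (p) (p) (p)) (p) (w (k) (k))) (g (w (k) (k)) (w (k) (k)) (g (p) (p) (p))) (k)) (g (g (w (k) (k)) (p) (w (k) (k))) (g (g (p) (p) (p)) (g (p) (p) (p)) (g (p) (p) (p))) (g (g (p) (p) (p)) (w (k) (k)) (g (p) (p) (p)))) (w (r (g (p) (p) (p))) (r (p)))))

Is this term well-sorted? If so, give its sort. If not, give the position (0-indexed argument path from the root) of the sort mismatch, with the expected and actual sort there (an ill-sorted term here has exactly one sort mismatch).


          (p) : A
          (p) : A
          (p) : A
        (g (p) (p) (p)) : A
        (p) : A
          (k) : B
          (k) : B
        (w (k) (k)) : A
      (g (g (p) (p) (p)) (p) (w (k) (k))) : A
          (k) : B
          (k) : B
        (w (k) (k)) : A
          (k) : B
          (k) : B
        (w (k) (k)) : A
          (p) : A
          (p) : A
          (p) : A
        (g (p) (p) (p)) : A
      (g (w (k) (k)) (w (k) (k)) (g (p) (p) (p))) : A
      (k) : B
    (g (g (g (p) (p) (p)) (p) (w (k) (k))) (g (w (k) (k)) (w (k) (k)) (g (p) (p) (p))) (k)) : ✗ arg 2 at [0, 0, 2] has sort B, expected A
          (k) : B
          (k) : B
        (w (k) (k)) : A
        (p) : A
          (k) : B
          (k) : B
        (w (k) (k)) : A
      (g (w (k) (k)) (p) (w (k) (k))) : A
          (p) : A
          (p) : A
          (p) : A
        (g (p) (p) (p)) : A
          (p) : A
          (p) : A
          (p) : A
        (g (p) (p) (p)) : A
          (p) : A
          (p) : A
          (p) : A
        (g (p) (p) (p)) : A
      (g (g (p) (p) (p)) (g (p) (p) (p)) (g (p) (p) (p))) : A
          (p) : A
          (p) : A
          (p) : A
        (g (p) (p) (p)) : A
          (k) : B
          (k) : B
        (w (k) (k)) : A
          (p) : A
          (p) : A
          (p) : A
        (g (p) (p) (p)) : A
      (g (g (p) (p) (p)) (w (k) (k)) (g (p) (p) (p))) : A
    (g (g (w (k) (k)) (p) (w (k) (k))) (g (g (p) (p) (p)) (g (p) (p) (p)) (g (p) (p) (p))) (g (g (p) (p) (p)) (w (k) (k)) (g (p) (p) (p)))) : A
          (p) : A
          (p) : A
          (p) : A
        (g (p) (p) (p)) : A
      (r (g (p) (p) (p))) : B
        (p) : A
      (r (p)) : B
    (w (r (g (p) (p) (p))) (r (p))) : A

ill-sorted at position [0, 0, 2]: expected A, got B


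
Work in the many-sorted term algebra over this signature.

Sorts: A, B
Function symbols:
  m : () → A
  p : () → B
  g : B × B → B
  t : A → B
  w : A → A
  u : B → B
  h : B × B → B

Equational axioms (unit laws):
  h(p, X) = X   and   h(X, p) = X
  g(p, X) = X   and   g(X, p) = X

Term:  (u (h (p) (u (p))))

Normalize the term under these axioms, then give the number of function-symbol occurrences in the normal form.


size = 3

1. (u (h (p) (u (p))))  →  (u (u (p)))
normal form: (u (u (p)))


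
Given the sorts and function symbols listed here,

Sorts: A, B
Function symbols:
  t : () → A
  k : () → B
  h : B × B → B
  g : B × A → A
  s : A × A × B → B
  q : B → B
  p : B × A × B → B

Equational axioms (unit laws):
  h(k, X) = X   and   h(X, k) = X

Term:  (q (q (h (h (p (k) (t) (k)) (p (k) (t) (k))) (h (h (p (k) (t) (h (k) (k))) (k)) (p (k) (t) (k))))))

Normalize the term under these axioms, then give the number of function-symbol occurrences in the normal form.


1. (q (q (h (h (p (k) (t) (k)) (p (k) (t) (k))) (h (h (p (k) (t) (h (k) (k))) (k)) (p (k) (t) (k))))))  →  (q (q (h (h (p (k) (t) (k)) (p (k) (t) (k))) (h (p (k) (t) (h (k) (k))) (p (k) (t) (k))))))
2. (q (q (h (h (p (k) (t) (k)) (p (k) (t) (k))) (h (p (k) (t) (h (k) (k))) (p (k) (t) (k))))))  →  (q (q (h (h (p (k) (t) (k)) (p (k) (t) (k))) (h (p (k) (t) (k)) (p (k) (t) (k))))))
normal form: (q (q (h (h (p (k) (t) (k)) (p (k) (t) (k))) (h (p (k) (t) (k)) (p (k) (t) (k))))))

size = 21


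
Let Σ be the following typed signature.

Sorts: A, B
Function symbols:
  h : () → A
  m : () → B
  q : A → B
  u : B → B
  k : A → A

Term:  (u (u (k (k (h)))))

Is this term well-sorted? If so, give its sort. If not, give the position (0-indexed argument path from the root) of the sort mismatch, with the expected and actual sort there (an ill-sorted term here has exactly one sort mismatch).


        (h) : A
      (k (h)) : A
    (k (k (h))) : A
  (u (k (k (h)))) : ✗ arg 0 at [0, 0] has sort A, expected B

ill-sorted at position [0, 0]: expected B, got A


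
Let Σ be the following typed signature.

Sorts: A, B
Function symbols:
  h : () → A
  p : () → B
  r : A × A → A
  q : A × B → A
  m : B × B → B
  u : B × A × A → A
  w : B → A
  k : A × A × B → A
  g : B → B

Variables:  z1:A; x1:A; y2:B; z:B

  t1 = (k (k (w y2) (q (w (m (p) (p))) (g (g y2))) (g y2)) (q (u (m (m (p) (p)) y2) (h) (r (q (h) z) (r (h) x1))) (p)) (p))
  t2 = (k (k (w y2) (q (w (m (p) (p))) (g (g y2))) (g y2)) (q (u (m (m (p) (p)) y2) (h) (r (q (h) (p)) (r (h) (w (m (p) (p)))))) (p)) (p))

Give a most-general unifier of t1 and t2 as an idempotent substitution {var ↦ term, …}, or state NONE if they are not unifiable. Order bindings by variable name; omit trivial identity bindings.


{x1 ↦ (w (m (p) (p))), z ↦ (p)}


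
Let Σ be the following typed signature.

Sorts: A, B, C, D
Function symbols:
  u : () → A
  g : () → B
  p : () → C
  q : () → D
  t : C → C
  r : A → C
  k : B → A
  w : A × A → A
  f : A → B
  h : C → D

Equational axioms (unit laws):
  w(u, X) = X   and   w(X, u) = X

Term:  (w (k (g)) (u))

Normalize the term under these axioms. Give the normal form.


normal form = (k (g))

1. (w (k (g)) (u))  →  (k (g))


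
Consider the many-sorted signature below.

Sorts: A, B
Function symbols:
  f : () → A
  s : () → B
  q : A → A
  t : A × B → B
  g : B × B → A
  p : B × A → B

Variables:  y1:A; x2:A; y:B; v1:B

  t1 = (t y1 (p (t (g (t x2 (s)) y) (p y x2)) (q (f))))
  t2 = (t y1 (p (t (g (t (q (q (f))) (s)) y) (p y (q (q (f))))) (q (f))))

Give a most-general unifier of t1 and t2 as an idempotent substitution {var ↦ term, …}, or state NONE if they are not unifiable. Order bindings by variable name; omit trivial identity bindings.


{x2 ↦ (q (q (f)))}


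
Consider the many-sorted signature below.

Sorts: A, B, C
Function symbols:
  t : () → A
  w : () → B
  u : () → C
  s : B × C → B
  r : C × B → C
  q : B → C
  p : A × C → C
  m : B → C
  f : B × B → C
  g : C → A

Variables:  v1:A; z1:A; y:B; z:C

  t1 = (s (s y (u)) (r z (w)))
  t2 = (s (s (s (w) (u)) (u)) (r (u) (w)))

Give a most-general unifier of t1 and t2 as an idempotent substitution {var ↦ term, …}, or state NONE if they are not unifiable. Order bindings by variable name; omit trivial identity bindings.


{y ↦ (s (w) (u)), z ↦ (u)}


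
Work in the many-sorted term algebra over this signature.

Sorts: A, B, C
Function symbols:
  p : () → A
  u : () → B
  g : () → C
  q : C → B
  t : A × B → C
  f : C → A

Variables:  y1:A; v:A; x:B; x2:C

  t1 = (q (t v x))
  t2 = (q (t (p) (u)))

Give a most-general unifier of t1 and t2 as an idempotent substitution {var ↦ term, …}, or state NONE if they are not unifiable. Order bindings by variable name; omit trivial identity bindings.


{v ↦ (p), x ↦ (u)}


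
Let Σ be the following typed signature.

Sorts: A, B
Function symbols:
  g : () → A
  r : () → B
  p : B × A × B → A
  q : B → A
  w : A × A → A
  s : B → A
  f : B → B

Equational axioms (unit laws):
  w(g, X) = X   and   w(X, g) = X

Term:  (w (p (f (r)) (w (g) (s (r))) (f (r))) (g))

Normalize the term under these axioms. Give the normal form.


normal form = (p (f (r)) (s (r)) (f (r)))

1. (w (p (f (r)) (w (g) (s (r))) (f (r))) (g))  →  (p (f (r)) (w (g) (s (r))) (f (r)))
2. (p (f (r)) (w (g) (s (r))) (f (r)))  →  (p (f (r)) (s (r)) (f (r)))


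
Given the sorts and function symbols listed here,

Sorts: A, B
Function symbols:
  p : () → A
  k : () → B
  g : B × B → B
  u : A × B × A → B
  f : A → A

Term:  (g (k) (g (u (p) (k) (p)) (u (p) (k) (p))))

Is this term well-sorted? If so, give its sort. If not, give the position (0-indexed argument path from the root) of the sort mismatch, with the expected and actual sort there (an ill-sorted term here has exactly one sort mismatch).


well-sorted; sort = B

  (k) : B
      (p) : A
      (k) : B
      (p) : A
    (u (p) (k) (p)) : B
      (p) : A
      (k) : B
      (p) : A
    (u (p) (k) (p)) : B
  (g (u (p) (k) (p)) (u (p) (k) (p))) : B
(g (k) (g (u (p) (k) (p)) (u (p) (k) (p)))) : B


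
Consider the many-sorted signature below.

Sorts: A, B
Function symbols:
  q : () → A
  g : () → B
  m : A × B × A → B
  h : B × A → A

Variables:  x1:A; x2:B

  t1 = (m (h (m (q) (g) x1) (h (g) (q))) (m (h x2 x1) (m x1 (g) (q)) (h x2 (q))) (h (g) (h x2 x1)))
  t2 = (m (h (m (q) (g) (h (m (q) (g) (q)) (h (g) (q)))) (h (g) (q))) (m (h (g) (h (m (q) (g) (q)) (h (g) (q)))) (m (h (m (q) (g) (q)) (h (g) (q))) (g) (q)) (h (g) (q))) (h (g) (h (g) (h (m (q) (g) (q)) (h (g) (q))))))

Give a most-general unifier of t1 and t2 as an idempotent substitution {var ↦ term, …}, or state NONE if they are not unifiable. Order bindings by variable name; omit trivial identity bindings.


{x1 ↦ (h (m (q) (g) (q)) (h (g) (q))), x2 ↦ (g)}


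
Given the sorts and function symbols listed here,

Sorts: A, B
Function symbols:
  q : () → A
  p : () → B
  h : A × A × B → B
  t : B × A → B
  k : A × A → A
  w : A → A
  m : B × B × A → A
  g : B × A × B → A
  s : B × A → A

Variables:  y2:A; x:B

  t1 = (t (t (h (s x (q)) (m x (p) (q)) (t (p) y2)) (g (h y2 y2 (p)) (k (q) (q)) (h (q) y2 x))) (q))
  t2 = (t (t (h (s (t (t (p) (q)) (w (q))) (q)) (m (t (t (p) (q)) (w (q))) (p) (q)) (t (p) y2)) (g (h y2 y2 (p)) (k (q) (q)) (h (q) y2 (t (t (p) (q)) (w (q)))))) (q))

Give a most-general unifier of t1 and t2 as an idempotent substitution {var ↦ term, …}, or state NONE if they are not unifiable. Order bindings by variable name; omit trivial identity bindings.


{x ↦ (t (t (p) (q)) (w (q)))}


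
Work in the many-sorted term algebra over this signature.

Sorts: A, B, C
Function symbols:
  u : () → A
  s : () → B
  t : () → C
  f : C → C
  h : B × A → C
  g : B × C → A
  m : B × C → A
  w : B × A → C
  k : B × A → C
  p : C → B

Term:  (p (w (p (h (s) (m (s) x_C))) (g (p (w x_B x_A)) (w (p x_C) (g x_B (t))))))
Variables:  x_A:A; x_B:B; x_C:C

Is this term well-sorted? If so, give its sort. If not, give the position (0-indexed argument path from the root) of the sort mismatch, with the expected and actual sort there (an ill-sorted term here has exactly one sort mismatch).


well-sorted; sort = B

        (s) : B
          (s) : B
          x_C : C
        (m (s) x_C) : A
      (h (s) (m (s) x_C)) : C
    (p (h (s) (m (s) x_C))) : B
          x_B : B
          x_A : A
        (w x_B x_A) : C
      (p (w x_B x_A)) : B
          x_C : C
        (p x_C) : B
          x_B : B
          (t) : C
        (g x_B (t)) : A
      (w (p x_C) (g x_B (t))) : C
    (g (p (w x_B x_A)) (w (p x_C) (g x_B (t)))) : A
  (w (p (h (s) (m (s) x_C))) (g (p (w x_B x_A)) (w (p x_C) (g x_B (t))))) : C
(p (w (p (h (s) (m (s) x_C))) (g (p (w x_B x_A)) (w (p x_C) (g x_B (t)))))) : B


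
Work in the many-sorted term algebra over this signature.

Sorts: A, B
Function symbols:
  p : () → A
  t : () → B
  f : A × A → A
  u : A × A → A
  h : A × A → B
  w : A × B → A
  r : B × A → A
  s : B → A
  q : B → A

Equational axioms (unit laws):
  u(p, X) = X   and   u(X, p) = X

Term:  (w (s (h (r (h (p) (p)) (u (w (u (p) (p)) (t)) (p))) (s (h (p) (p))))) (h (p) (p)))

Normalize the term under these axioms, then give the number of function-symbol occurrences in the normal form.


1. (w (s (h (r (h (p) (p)) (u (w (u (p) (p)) (t)) (p))) (s (h (p) (p))))) (h (p) (p)))  →  (w (s (h (r (h (p) (p)) (w (u (p) (p)) (t))) (s (h (p) (p))))) (h (p) (p)))
2. (w (s (h (r (h (p) (p)) (w (u (p) (p)) (t))) (s (h (p) (p))))) (h (p) (p)))  →  (w (s (h (r (h (p) (p)) (w (p) (t))) (s (h (p) (p))))) (h (p) (p)))
normal form: (w (s (h (r (h (p) (p)) (w (p) (t))) (s (h (p) (p))))) (h (p) (p)))

size = 17


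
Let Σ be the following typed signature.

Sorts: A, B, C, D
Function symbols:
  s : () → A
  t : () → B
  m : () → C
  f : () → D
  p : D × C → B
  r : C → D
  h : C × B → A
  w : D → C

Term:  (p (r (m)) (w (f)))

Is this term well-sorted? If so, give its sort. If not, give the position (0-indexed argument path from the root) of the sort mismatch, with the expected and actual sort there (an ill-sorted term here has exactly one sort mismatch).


well-sorted; sort = B

    (m) : C
  (r (m)) : D
    (f) : D
  (w (f)) : C
(p (r (m)) (w (f))) : B


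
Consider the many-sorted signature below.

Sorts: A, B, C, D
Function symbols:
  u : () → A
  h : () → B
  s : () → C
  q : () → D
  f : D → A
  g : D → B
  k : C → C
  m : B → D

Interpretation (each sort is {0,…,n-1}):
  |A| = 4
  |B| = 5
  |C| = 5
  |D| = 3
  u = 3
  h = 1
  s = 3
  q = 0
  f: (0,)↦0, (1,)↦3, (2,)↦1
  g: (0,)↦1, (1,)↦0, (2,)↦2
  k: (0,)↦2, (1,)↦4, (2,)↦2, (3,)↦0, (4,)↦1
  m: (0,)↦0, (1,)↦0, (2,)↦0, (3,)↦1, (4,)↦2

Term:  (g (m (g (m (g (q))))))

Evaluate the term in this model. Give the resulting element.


  q = 0
  (g (q)) = g(0,) = 1
  (m (g (q))) = m(1,) = 0
  (g (m (g (q)))) = g(0,) = 1
  (m (g (m (g (q))))) = m(1,) = 0
  (g (m (g (m (g (q)))))) = g(0,) = 1

value = 1


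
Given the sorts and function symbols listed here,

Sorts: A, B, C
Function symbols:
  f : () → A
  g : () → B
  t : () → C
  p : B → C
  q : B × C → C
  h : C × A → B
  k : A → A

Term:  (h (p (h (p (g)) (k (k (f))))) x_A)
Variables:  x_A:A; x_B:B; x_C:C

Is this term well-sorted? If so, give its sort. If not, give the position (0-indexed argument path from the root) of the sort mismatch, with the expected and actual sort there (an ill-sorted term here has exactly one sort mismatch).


        (g) : B
      (p (g)) : C
          (f) : A
        (k (f)) : A
      (k (k (f))) : A
    (h (p (g)) (k (k (f)))) : B
  (p (h (p (g)) (k (k (f))))) : C
  x_A : A
(h (p (h (p (g)) (k (k (f))))) x_A) : B

well-sorted; sort = B


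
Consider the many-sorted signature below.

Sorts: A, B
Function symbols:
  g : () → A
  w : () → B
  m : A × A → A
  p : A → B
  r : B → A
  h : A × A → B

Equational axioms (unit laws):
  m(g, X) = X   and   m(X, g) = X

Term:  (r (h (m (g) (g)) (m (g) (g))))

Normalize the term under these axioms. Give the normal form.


normal form = (r (h (g) (g)))

1. (r (h (m (g) (g)) (m (g) (g))))  →  (r (h (g) (m (g) (g))))
2. (r (h (g) (m (g) (g))))  →  (r (h (g) (g)))


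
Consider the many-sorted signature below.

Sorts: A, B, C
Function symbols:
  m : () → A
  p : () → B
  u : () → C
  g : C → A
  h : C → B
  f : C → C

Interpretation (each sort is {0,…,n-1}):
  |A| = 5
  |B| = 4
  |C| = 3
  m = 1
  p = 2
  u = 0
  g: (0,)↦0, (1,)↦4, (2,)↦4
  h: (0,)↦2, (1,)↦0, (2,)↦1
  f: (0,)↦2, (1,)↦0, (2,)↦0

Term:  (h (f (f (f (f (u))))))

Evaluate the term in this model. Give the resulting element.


  u = 0
  (f (u)) = f(0,) = 2
  (f (f (u))) = f(2,) = 0
  (f (f (f (u)))) = f(0,) = 2
  (f (f (f (f (u))))) = f(2,) = 0
  (h (f (f (f (f (u)))))) = h(0,) = 2

value = 2


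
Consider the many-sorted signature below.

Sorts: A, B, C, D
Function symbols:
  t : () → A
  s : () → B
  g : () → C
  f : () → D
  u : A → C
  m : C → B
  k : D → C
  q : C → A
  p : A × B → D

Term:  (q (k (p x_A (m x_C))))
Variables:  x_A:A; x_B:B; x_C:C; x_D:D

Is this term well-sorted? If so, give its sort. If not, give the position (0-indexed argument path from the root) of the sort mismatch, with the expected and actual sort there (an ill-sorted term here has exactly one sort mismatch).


      x_A : A
        x_C : C
      (m x_C) : B
    (p x_A (m x_C)) : D
  (k (p x_A (m x_C))) : C
(q (k (p x_A (m x_C)))) : A

well-sorted; sort = A


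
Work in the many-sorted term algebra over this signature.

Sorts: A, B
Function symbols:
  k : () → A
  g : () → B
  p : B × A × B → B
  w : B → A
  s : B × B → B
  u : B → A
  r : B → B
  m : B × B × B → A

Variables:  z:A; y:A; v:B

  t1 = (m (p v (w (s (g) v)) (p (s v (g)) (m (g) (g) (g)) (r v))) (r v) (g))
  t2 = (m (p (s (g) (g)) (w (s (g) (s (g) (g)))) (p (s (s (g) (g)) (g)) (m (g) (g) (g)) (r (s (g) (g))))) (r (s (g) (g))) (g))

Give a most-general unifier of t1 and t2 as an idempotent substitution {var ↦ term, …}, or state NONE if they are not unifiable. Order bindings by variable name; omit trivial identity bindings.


{v ↦ (s (g) (g))}


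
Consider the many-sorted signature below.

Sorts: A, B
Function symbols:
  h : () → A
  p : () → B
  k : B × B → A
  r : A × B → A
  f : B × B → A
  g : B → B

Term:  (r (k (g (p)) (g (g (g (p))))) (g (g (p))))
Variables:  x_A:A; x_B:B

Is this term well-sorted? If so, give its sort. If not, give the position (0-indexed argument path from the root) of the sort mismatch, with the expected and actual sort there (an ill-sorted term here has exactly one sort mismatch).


      (p) : B
    (g (p)) : B
          (p) : B
        (g (p)) : B
      (g (g (p))) : B
    (g (g (g (p)))) : B
  (k (g (p)) (g (g (g (p))))) : A
      (p) : B
    (g (p)) : B
  (g (g (p))) : B
(r (k (g (p)) (g (g (g (p))))) (g (g (p)))) : A

well-sorted; sort = A


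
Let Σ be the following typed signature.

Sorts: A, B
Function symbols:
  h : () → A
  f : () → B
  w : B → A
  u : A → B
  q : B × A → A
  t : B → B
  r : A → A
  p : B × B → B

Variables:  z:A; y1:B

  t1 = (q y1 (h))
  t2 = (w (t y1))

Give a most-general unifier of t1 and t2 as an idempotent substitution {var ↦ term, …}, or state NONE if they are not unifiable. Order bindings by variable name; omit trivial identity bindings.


head clash or occurs-check failure — not unifiable

NONE (not unifiable)


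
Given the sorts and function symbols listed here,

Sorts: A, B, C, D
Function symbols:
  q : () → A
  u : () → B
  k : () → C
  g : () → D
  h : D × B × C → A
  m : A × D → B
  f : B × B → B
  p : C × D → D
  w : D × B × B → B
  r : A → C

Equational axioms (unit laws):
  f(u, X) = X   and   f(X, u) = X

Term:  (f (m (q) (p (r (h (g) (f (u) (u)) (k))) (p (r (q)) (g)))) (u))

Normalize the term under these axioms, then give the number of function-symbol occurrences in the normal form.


size = 12

1. (f (m (q) (p (r (h (g) (f (u) (u)) (k))) (p (r (q)) (g)))) (u))  →  (m (q) (p (r (h (g) (f (u) (u)) (k))) (p (r (q)) (g))))
2. (m (q) (p (r (h (g) (f (u) (u)) (k))) (p (r (q)) (g))))  →  (m (q) (p (r (h (g) (u) (k))) (p (r (q)) (g))))
normal form: (m (q) (p (r (h (g) (u) (k))) (p (r (q)) (g))))


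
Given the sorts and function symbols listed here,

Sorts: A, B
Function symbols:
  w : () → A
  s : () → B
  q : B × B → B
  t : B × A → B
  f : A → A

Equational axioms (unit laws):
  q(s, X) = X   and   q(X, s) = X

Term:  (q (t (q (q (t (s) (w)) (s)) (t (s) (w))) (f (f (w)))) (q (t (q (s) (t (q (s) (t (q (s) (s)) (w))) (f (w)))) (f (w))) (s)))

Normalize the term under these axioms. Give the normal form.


1. (q (t (q (q (t (s) (w)) (s)) (t (s) (w))) (f (f (w)))) (q (t (q (s) (t (q (s) (t (q (s) (s)) (w))) (f (w)))) (f (w))) (s)))  →  (q (t (q (t (s) (w)) (t (s) (w))) (f (f (w)))) (q (t (q (s) (t (q (s) (t (q (s) (s)) (w))) (f (w)))) (f (w))) (s)))
2. (q (t (q (t (s) (w)) (t (s) (w))) (f (f (w)))) (q (t (q (s) (t (q (s) (t (q (s) (s)) (w))) (f (w)))) (f (w))) (s)))  →  (q (t (q (t (s) (w)) (t (s) (w))) (f (f (w)))) (t (q (s) (t (q (s) (t (q (s) (s)) (w))) (f (w)))) (f (w))))
3. (q (t (q (t (s) (w)) (t (s) (w))) (f (f (w)))) (t (q (s) (t (q (s) (t (q (s) (s)) (w))) (f (w)))) (f (w))))  →  (q (t (q (t (s) (w)) (t (s) (w))) (f (f (w)))) (t (t (q (s) (t (q (s) (s)) (w))) (f (w))) (f (w))))
4. (q (t (q (t (s) (w)) (t (s) (w))) (f (f (w)))) (t (t (q (s) (t (q (s) (s)) (w))) (f (w))) (f (w))))  →  (q (t (q (t (s) (w)) (t (s) (w))) (f (f (w)))) (t (t (t (q (s) (s)) (w)) (f (w))) (f (w))))
5. (q (t (q (t (s) (w)) (t (s) (w))) (f (f (w)))) (t (t (t (q (s) (s)) (w)) (f (w))) (f (w))))  →  (q (t (q (t (s) (w)) (t (s) (w))) (f (f (w)))) (t (t (t (s) (w)) (f (w))) (f (w))))

normal form = (q (t (q (t (s) (w)) (t (s) (w))) (f (f (w)))) (t (t (t (s) (w)) (f (w))) (f (w))))


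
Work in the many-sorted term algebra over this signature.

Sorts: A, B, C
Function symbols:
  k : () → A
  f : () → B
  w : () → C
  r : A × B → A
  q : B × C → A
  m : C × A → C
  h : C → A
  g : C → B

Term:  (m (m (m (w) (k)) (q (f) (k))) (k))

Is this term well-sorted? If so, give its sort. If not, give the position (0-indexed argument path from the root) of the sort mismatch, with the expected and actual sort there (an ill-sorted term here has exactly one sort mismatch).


      (w) : C
      (k) : A
    (m (w) (k)) : C
      (f) : B
      (k) : A
    (q (f) (k)) : ✗ arg 1 at [0, 1, 1] has sort A, expected C
  (k) : A

ill-sorted at position [0, 1, 1]: expected C, got A


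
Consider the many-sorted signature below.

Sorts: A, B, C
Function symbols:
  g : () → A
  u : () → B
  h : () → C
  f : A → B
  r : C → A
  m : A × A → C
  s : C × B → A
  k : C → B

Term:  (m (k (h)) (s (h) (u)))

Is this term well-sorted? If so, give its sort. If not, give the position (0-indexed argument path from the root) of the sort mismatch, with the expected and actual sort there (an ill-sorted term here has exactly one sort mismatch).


ill-sorted at position [0]: expected A, got B

    (h) : C
  (k (h)) : B
    (h) : C
    (u) : B
  (s (h) (u)) : A
(m (k (h)) (s (h) (u))) : ✗ arg 0 at [0] has sort B, expected A


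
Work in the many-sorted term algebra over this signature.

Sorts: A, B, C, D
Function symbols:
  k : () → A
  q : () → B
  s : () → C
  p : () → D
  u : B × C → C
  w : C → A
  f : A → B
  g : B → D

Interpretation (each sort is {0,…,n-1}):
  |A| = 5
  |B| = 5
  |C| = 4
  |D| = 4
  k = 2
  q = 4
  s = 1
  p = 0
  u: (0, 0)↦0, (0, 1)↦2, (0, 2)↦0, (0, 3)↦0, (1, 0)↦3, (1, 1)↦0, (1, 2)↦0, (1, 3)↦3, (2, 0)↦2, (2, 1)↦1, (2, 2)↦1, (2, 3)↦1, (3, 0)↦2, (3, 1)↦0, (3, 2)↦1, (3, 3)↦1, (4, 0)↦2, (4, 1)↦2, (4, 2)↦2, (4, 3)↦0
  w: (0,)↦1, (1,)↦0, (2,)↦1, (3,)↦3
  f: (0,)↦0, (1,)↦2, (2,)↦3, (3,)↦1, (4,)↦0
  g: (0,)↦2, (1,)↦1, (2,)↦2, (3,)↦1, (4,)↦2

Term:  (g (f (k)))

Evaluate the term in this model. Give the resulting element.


  k = 2
  (f (k)) = f(2,) = 3
  (g (f (k))) = g(3,) = 1

value = 1


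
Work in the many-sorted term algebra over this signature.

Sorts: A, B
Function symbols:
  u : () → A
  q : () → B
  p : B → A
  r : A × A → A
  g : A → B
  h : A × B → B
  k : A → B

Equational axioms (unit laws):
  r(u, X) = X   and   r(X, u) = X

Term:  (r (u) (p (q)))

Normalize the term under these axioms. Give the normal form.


1. (r (u) (p (q)))  →  (p (q))

normal form = (p (q))


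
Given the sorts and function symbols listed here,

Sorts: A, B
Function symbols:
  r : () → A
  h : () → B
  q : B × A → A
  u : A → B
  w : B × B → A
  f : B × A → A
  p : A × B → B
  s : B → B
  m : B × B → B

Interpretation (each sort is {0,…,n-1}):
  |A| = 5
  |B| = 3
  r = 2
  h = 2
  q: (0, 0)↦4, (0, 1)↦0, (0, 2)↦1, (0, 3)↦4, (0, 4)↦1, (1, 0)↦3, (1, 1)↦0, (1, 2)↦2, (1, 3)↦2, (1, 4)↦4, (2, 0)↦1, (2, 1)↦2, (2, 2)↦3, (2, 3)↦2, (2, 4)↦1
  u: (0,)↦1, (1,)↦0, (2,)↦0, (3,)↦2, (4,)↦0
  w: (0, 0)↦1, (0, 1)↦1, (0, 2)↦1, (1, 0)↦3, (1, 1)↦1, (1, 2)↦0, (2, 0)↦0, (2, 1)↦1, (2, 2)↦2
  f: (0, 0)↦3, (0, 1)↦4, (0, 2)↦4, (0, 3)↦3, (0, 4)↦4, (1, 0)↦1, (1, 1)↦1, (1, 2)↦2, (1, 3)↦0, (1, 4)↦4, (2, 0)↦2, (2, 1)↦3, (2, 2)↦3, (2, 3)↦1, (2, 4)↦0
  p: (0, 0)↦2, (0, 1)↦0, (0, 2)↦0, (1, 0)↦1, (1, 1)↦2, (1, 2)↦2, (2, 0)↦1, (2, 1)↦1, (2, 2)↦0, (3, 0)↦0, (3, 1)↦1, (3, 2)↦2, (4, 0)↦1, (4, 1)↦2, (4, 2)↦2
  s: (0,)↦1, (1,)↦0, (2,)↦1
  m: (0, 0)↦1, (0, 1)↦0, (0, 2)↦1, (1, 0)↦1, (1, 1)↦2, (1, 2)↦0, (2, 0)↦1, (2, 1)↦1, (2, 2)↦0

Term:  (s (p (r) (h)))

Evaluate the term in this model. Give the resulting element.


value = 1

  r = 2
  h = 2
  (p (r) (h)) = p(2, 2) = 0
  (s (p (r) (h))) = s(0,) = 1


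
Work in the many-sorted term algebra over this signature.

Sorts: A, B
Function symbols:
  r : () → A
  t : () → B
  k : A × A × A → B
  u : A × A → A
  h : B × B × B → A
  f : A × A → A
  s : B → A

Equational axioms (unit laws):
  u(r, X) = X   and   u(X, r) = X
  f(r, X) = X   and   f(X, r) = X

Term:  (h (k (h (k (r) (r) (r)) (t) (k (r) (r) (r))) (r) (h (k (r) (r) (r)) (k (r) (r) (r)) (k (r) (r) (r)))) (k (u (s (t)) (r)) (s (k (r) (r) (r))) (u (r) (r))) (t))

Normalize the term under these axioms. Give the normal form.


1. (h (k (h (k (r) (r) (r)) (t) (k (r) (r) (r))) (r) (h (k (r) (r) (r)) (k (r) (r) (r)) (k (r) (r) (r)))) (k (u (s (t)) (r)) (s (k (r) (r) (r))) (u (r) (r))) (t))  →  (h (k (h (k (r) (r) (r)) (t) (k (r) (r) (r))) (r) (h (k (r) (r) (r)) (k (r) (r) (r)) (k (r) (r) (r)))) (k (s (t)) (s (k (r) (r) (r))) (u (r) (r))) (t))
2. (h (k (h (k (r) (r) (r)) (t) (k (r) (r) (r))) (r) (h (k (r) (r) (r)) (k (r) (r) (r)) (k (r) (r) (r)))) (k (s (t)) (s (k (r) (r) (r))) (u (r) (r))) (t))  →  (h (k (h (k (r) (r) (r)) (t) (k (r) (r) (r))) (r) (h (k (r) (r) (r)) (k (r) (r) (r)) (k (r) (r) (r)))) (k (s (t)) (s (k (r) (r) (r))) (r)) (t))

normal form = (h (k (h (k (r) (r) (r)) (t) (k (r) (r) (r))) (r) (h (k (r) (r) (r)) (k (r) (r) (r)) (k (r) (r) (r)))) (k (s (t)) (s (k (r) (r) (r))) (r)) (t))


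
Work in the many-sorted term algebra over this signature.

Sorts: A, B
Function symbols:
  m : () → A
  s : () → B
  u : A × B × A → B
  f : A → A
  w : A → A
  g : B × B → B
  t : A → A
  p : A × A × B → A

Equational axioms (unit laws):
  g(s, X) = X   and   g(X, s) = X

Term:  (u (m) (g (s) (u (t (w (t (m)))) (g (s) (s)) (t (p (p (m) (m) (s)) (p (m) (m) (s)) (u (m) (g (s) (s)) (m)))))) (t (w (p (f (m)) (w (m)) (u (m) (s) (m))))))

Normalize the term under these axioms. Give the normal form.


normal form = (u (m) (u (t (w (t (m)))) (s) (t (p (p (m) (m) (s)) (p (m) (m) (s)) (u (m) (s) (m))))) (t (w (p (f (m)) (w (m)) (u (m) (s) (m))))))

1. (u (m) (g (s) (u (t (w (t (m)))) (g (s) (s)) (t (p (p (m) (m) (s)) (p (m) (m) (s)) (u (m) (g (s) (s)) (m)))))) (t (w (p (f (m)) (w (m)) (u (m) (s) (m))))))  →  (u (m) (u (t (w (t (m)))) (g (s) (s)) (t (p (p (m) (m) (s)) (p (m) (m) (s)) (u (m) (g (s) (s)) (m))))) (t (w (p (f (m)) (w (m)) (u (m) (s) (m))))))
2. (u (m) (u (t (w (t (m)))) (g (s) (s)) (t (p (p (m) (m) (s)) (p (m) (m) (s)) (u (m) (g (s) (s)) (m))))) (t (w (p (f (m)) (w (m)) (u (m) (s) (m))))))  →  (u (m) (u (t (w (t (m)))) (s) (t (p (p (m) (m) (s)) (p (m) (m) (s)) (u (m) (g (s) (s)) (m))))) (t (w (p (f (m)) (w (m)) (u (m) (s) (m))))))
3. (u (m) (u (t (w (t (m)))) (s) (t (p (p (m) (m) (s)) (p (m) (m) (s)) (u (m) (g (s) (s)) (m))))) (t (w (p (f (m)) (w (m)) (u (m) (s) (m))))))  →  (u (m) (u (t (w (t (m)))) (s) (t (p (p (m) (m) (s)) (p (m) (m) (s)) (u (m) (s) (m))))) (t (w (p (f (m)) (w (m)) (u (m) (s) (m))))))


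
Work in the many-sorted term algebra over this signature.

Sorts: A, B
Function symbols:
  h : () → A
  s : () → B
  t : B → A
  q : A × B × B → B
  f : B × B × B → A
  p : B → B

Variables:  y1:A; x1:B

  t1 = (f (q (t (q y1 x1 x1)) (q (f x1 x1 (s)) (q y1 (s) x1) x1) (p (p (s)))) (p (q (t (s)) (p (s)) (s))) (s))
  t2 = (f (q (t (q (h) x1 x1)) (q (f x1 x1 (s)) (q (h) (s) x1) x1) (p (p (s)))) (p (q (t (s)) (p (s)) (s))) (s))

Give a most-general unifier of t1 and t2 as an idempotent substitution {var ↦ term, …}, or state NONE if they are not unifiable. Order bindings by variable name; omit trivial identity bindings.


{y1 ↦ (h)}


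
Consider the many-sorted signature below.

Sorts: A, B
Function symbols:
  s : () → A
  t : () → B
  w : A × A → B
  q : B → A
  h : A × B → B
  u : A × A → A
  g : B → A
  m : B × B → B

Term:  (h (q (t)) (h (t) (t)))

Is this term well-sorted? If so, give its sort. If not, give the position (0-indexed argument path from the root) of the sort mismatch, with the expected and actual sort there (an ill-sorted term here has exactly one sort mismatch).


    (t) : B
  (q (t)) : A
    (t) : B
    (t) : B
  (h (t) (t)) : ✗ arg 0 at [1, 0] has sort B, expected A

ill-sorted at position [1, 0]: expected A, got B


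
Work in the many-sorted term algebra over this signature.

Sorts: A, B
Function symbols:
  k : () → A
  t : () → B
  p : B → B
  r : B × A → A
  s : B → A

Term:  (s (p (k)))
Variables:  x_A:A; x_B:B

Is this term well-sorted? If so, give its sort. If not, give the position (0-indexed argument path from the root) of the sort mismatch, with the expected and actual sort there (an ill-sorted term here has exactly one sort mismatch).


ill-sorted at position [0, 0]: expected B, got A

    (k) : A
  (p (k)) : ✗ arg 0 at [0, 0] has sort A, expected B


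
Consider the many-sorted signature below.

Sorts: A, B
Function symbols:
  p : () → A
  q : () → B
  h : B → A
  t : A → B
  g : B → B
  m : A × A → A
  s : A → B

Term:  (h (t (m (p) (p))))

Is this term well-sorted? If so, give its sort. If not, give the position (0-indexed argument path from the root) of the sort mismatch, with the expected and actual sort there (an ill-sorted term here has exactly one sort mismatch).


      (p) : A
      (p) : A
    (m (p) (p)) : A
  (t (m (p) (p))) : B
(h (t (m (p) (p)))) : A

well-sorted; sort = A


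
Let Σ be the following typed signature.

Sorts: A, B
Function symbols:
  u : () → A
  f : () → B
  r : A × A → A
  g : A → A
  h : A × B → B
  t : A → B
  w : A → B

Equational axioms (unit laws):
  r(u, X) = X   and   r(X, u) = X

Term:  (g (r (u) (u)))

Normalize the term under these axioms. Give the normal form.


1. (g (r (u) (u)))  →  (g (u))

normal form = (g (u))


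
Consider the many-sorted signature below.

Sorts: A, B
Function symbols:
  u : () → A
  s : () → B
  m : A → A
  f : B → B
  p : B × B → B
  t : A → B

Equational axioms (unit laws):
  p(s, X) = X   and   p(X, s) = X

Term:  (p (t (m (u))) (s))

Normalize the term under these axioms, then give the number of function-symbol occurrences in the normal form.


1. (p (t (m (u))) (s))  →  (t (m (u)))
normal form: (t (m (u)))

size = 3


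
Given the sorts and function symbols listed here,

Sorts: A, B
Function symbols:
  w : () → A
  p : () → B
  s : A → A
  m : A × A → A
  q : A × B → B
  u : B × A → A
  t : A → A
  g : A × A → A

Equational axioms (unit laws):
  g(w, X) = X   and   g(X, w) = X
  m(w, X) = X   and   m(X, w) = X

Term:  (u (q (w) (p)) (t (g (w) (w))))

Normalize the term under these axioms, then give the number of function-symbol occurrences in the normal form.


1. (u (q (w) (p)) (t (g (w) (w))))  →  (u (q (w) (p)) (t (w)))
normal form: (u (q (w) (p)) (t (w)))

size = 6
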